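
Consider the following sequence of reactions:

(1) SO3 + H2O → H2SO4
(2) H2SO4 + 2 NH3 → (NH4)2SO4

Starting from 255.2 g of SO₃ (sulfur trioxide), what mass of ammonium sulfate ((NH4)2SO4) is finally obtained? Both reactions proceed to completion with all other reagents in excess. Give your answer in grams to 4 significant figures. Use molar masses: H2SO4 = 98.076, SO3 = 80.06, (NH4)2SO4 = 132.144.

421.2 g

n(SO3) = 255.20 / 80.06 = 3.1876 mol.
Step 1 gives a 1:1 ratio of SO3 to H2SO4, so n(H2SO4) = 3.1876 mol.
In step 2 the H2SO4:(NH4)2SO4 ratio is 1:1, so n((NH4)2SO4) = 3.1876 mol.
Mass of (NH4)2SO4 = 3.1876 × 132.144 = 421.22 g.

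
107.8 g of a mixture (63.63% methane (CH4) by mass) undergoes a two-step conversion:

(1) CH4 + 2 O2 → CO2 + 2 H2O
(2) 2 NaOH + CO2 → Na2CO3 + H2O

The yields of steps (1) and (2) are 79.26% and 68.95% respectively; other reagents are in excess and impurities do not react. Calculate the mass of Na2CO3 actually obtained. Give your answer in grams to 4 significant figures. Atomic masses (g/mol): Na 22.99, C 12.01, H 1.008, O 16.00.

247.7 g

Pure CH4 = 107.8 × 0.6363 = 68.593 g.
M(CH4) = 12.01 + 4(1.008) = 16.042 g/mol.
M(Na2CO3) = 2(22.99) + 12.01 + 3(16.00) = 105.99 g/mol.
n(CH4) = 68.593 / 16.042 = 4.2758 mol.
Step 1 (CH4:CO2 = 1:1): theoretical n(CO2) = 4.2758 mol; at 79.26% yield, n(CO2) = 3.3890 mol.
Step 2 (CO2:Na2CO3 = 1:1): theoretical n(Na2CO3) = 3.3890 mol, so theoretical mass = 3.3890 × 105.99 = 359.20 g.
At 68.95% yield, actual mass of Na2CO3 = 359.20 × 0.6895 = 247.67 g.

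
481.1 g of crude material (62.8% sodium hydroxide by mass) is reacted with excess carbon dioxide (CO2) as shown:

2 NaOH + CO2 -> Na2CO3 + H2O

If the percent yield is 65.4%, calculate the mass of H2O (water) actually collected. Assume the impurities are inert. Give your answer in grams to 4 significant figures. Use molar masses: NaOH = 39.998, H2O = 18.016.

Pure NaOH available = 481.1 g × 0.628 = 302.13 g.
n(NaOH) = 302.13 g / 39.998 g/mol = 7.5536 mol.
From the equation the NaOH:H2O mole ratio is 2:1, so n(H2O) = 7.5536 × 1/2 = 3.7768 mol.
Mass of H2O = 3.7768 mol × 18.016 g/mol = 68.043 g.
Actual mass collected = 68.043 g × 0.654 = 44.500 g.

44.50 g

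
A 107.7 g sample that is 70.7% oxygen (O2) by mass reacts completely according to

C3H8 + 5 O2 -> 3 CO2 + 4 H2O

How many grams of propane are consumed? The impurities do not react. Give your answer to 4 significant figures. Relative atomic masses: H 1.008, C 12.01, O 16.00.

Mass of pure O2 = 107.7 g × 0.707 = 76.144 g.
M(O2) = 2(16.00) = 32.00 g/mol.
M(C3H8) = 3(12.01) + 8(1.008) = 44.094 g/mol.
n(O2) = 76.144 g / 32.00 g/mol = 2.3795 mol.
From the equation the O2:C3H8 mole ratio is 5:1, so n(C3H8) = 2.3795 × 1/5 = 0.47590 mol.
Mass of C3H8 = 0.47590 mol × 44.094 g/mol = 20.984 g.

20.98 g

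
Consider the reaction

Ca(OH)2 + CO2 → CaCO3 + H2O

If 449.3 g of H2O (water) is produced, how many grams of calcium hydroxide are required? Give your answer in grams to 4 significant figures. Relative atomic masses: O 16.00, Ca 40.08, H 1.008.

1848 g

M(H2O) = 2(1.008) + 16.00 = 18.016 g/mol.
M(Ca(OH)2) = 40.08 + 2(16.00) + 2(1.008) = 74.096 g/mol.
n(H2O) = 449.30 g / 18.016 g/mol = 24.939 mol.
From the equation the H2O:Ca(OH)2 mole ratio is 1:1, so n(Ca(OH)2) = 24.939 × 1/1 = 24.939 mol.
Mass of Ca(OH)2 = 24.939 mol × 74.096 g/mol = 1847.9 g.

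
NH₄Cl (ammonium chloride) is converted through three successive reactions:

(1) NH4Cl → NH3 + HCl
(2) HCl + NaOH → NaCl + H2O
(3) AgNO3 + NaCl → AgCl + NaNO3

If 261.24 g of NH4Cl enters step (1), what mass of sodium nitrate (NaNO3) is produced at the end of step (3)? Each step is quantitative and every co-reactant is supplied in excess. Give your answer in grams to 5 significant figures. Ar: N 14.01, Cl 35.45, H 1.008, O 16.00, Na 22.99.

415.12 g

M(NH4Cl) = 14.01 + 4(1.008) + 35.45 = 53.492 g/mol.
M(NaNO3) = 22.99 + 14.01 + 3(16.00) = 85.00 g/mol.
n(NH4Cl) = 261.24 / 53.492 = 4.88372 mol.
Reaction (1): NH4Cl→HCl ratio 1:1 ⇒ n(HCl) = 4.88372 mol.
Reaction (2): HCl→NaCl ratio 1:1 ⇒ n(NaCl) = 4.88372 mol.
Reaction (3): NaCl→NaNO3 ratio 1:1 ⇒ n(NaNO3) = 4.88372 mol.
Mass of NaNO3 = 4.88372 × 85.00 = 415.116 g.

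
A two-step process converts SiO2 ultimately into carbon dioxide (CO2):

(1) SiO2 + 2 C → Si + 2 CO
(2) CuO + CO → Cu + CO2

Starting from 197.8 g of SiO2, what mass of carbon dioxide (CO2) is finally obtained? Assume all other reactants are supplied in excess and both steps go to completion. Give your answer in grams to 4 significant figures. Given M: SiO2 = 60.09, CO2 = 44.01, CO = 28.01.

n(SiO2) = 197.80 / 60.09 = 3.2917 mol.
Step 1 gives a 1:2 ratio of SiO2 to CO, so n(CO) = 6.5835 mol.
In step 2 the CO:CO2 ratio is 1:1, so n(CO2) = 6.5835 mol.
Mass of CO2 = 6.5835 × 44.01 = 289.74 g.

289.7 g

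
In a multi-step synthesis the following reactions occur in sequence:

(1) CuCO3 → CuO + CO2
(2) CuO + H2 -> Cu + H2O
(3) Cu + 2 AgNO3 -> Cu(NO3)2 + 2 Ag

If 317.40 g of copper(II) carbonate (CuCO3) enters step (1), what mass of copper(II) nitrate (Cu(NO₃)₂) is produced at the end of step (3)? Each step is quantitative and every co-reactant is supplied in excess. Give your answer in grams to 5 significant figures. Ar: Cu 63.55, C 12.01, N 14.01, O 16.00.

481.83 g

M(CuCO3) = 63.55 + 12.01 + 3(16.00) = 123.56 g/mol.
M(Cu(NO3)2) = 63.55 + 2(14.01) + 6(16.00) = 187.57 g/mol.
n(CuCO3) = 317.40 / 123.56 = 2.56879 mol.
Reaction (1): CuCO3→CuO ratio 1:1 ⇒ n(CuO) = 2.56879 mol.
Reaction (2): CuO→Cu ratio 1:1 ⇒ n(Cu) = 2.56879 mol.
Reaction (3): Cu→Cu(NO3)2 ratio 1:1 ⇒ n(Cu(NO3)2) = 2.56879 mol.
Mass of Cu(NO3)2 = 2.56879 × 187.57 = 481.828 g.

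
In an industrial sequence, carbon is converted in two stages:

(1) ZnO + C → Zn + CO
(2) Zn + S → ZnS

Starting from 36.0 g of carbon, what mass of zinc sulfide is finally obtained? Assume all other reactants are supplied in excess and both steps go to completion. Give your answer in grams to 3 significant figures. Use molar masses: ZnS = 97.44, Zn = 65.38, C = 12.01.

292 g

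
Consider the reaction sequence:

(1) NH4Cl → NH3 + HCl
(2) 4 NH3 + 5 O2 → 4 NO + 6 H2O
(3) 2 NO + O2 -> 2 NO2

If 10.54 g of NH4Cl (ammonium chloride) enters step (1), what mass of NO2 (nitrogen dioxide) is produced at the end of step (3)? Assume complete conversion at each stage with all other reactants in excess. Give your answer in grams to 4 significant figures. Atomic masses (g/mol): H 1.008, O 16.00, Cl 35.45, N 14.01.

M(NH4Cl) = 14.01 + 4(1.008) + 35.45 = 53.492 g/mol.
M(NO2) = 14.01 + 2(16.00) = 46.01 g/mol.
n(NH4Cl) = 10.54 / 53.492 = 0.19704 mol.
Reaction (1): NH4Cl→NH3 ratio 1:1 ⇒ n(NH3) = 0.19704 mol.
Reaction (2): NH3→NO ratio 4:4 ⇒ n(NO) = 0.19704 mol.
Reaction (3): NO→NO2 ratio 2:2 ⇒ n(NO2) = 0.19704 mol.
Mass of NO2 = 0.19704 × 46.01 = 9.0658 g.

9.066 g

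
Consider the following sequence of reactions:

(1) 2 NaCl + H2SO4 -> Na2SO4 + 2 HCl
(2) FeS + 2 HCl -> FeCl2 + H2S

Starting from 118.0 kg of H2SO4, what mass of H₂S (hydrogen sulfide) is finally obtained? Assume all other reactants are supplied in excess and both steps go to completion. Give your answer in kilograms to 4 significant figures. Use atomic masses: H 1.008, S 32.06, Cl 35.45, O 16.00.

M(H2SO4) = 2(1.008) + 32.06 + 4(16.00) = 98.076 g/mol.
M(H2S) = 2(1.008) + 32.06 = 34.076 g/mol.
118.0 kg = 118000 g.
n(H2SO4) = 118000 / 98.076 = 1203.1 mol.
Step 1 gives a 1:2 ratio of H2SO4 to HCl, so n(HCl) = 2406.3 mol.
In step 2 the HCl:H2S ratio is 2:1, so n(H2S) = 1203.1 mol.
Mass of H2S = 1203.1 × 34.076 = 40998 g = 41.00 kg.

41.00 kg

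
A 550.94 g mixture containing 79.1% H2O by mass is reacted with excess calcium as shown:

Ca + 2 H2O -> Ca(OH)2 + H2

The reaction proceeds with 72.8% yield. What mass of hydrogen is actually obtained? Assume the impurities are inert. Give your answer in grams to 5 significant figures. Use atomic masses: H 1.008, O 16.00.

17.751 g

Pure H2O available = 550.94 g × 0.791 = 435.794 g.
M(H2O) = 2(1.008) + 16.00 = 18.016 g/mol.
M(H2) = 2(1.008) = 2.016 g/mol.
n(H2O) = 435.794 g / 18.016 g/mol = 24.1893 mol.
From the equation the H2O:H2 mole ratio is 2:1, so n(H2) = 24.1893 × 1/2 = 12.0946 mol.
Mass of H2 = 12.0946 mol × 2.016 g/mol = 24.3828 g.
Actual mass collected = 24.3828 g × 0.728 = 17.7507 g.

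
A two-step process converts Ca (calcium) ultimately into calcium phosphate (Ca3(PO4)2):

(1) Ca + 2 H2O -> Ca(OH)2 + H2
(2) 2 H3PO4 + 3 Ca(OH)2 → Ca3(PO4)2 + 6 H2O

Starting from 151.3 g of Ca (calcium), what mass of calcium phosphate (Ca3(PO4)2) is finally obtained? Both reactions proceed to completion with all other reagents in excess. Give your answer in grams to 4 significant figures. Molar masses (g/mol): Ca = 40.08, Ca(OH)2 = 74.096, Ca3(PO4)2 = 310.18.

390.3 g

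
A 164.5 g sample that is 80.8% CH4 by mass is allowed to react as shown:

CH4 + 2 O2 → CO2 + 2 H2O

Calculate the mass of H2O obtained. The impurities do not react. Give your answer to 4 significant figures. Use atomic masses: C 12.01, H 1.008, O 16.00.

298.5 g

Mass of pure CH4 = 164.5 g × 0.808 = 132.92 g.
M(CH4) = 12.01 + 4(1.008) = 16.042 g/mol.
M(H2O) = 2(1.008) + 16.00 = 18.016 g/mol.
n(CH4) = 132.92 g / 16.042 g/mol = 8.2855 mol.
From the equation the CH4:H2O mole ratio is 1:2, so n(H2O) = 8.2855 × 2/1 = 16.571 mol.
Mass of H2O = 16.571 mol × 18.016 g/mol = 298.54 g.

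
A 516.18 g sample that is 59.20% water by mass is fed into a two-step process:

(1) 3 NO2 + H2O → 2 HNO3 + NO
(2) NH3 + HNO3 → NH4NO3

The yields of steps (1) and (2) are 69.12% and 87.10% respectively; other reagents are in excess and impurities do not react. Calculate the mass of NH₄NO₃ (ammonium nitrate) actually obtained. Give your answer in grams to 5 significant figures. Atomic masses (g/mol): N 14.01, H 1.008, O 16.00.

1634.9 g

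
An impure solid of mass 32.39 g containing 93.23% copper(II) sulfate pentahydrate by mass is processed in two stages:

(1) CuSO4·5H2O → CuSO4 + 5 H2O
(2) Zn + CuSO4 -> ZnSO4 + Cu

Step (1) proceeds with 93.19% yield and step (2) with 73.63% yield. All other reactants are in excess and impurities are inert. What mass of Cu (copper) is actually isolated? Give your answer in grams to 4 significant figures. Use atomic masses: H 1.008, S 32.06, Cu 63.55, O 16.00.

5.274 g

Pure CuSO4·5H2O = 32.39 × 0.9323 = 30.197 g.
M(CuSO4·5H2O) = 63.55 + 32.06 + 9(16.00) + 10(1.008) = 249.69 g/mol.
M(Cu) = 63.55 g/mol.
n(CuSO4·5H2O) = 30.197 / 249.69 = 0.12094 mol.
Step 1 (CuSO4·5H2O:CuSO4 = 1:1): theoretical n(CuSO4) = 0.12094 mol; at 93.19% yield, n(CuSO4) = 0.11270 mol.
Step 2 (CuSO4:Cu = 1:1): theoretical n(Cu) = 0.11270 mol, so theoretical mass = 0.11270 × 63.55 = 7.1623 g.
At 73.63% yield, actual mass of Cu = 7.1623 × 0.7363 = 5.2736 g.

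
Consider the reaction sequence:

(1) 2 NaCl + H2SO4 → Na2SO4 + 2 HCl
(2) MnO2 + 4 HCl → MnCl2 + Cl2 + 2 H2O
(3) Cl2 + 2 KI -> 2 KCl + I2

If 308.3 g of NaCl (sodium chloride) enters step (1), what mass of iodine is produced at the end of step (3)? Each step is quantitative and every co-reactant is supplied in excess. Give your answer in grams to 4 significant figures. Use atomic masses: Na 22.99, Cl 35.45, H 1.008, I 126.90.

334.7 g

M(NaCl) = 22.99 + 35.45 = 58.44 g/mol.
M(I2) = 2(126.90) = 253.80 g/mol.
n(NaCl) = 308.3 / 58.44 = 5.2755 mol.
Reaction (1): NaCl→HCl ratio 2:2 ⇒ n(HCl) = 5.2755 mol.
Reaction (2): HCl→Cl2 ratio 4:1 ⇒ n(Cl2) = 1.3189 mol.
Reaction (3): Cl2→I2 ratio 1:1 ⇒ n(I2) = 1.3189 mol.
Mass of I2 = 1.3189 × 253.80 = 334.73 g.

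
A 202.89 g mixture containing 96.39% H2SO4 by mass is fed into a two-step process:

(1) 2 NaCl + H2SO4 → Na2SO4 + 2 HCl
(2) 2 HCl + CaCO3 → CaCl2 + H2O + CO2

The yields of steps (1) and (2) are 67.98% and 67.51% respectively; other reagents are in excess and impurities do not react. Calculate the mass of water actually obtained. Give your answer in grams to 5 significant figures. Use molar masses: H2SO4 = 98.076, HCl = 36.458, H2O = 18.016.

Pure H2SO4 = 202.89 × 0.9639 = 195.566 g.
n(H2SO4) = 195.566 / 98.076 = 1.99402 mol.
Step 1 (H2SO4:HCl = 1:2): theoretical n(HCl) = 3.98804 mol; at 67.98% yield, n(HCl) = 2.71107 mol.
Step 2 (HCl:H2O = 2:1): theoretical n(H2O) = 1.35554 mol, so theoretical mass = 1.35554 × 18.016 = 24.4213 g.
At 67.51% yield, actual mass of H2O = 24.4213 × 0.6751 = 16.4868 g.

16.487 g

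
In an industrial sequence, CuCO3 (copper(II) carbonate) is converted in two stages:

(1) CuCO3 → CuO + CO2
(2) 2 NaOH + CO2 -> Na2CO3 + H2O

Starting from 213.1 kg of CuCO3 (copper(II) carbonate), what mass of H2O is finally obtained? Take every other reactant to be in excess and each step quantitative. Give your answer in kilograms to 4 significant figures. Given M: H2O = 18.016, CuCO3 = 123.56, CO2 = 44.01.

31.07 kg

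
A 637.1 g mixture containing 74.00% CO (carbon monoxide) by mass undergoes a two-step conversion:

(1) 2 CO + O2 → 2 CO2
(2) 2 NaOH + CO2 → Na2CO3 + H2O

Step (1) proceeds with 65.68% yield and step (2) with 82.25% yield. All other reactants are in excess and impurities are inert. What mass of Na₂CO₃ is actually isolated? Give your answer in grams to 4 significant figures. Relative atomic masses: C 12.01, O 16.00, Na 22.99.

963.7 g

Pure CO = 637.1 × 0.7400 = 471.45 g.
M(CO) = 12.01 + 16.00 = 28.01 g/mol.
M(Na2CO3) = 2(22.99) + 12.01 + 3(16.00) = 105.99 g/mol.
n(CO) = 471.45 / 28.01 = 16.832 mol.
Step 1 (CO:CO2 = 2:2): theoretical n(CO2) = 16.832 mol; at 65.68% yield, n(CO2) = 11.055 mol.
Step 2 (CO2:Na2CO3 = 1:1): theoretical n(Na2CO3) = 11.055 mol, so theoretical mass = 11.055 × 105.99 = 1171.7 g.
At 82.25% yield, actual mass of Na2CO3 = 1171.7 × 0.8225 = 963.74 g.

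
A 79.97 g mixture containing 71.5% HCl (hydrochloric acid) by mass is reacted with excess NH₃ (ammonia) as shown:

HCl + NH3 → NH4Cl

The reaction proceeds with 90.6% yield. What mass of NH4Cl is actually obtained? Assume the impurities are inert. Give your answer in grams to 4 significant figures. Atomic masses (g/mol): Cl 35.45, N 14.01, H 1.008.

76.01 g

Pure HCl available = 79.97 g × 0.715 = 57.179 g.
M(HCl) = 1.008 + 35.45 = 36.458 g/mol.
M(NH4Cl) = 14.01 + 4(1.008) + 35.45 = 53.492 g/mol.
n(HCl) = 57.179 g / 36.458 g/mol = 1.5683 mol.
From the equation the HCl:NH4Cl mole ratio is 1:1, so n(NH4Cl) = 1.5683 × 1/1 = 1.5683 mol.
Mass of NH4Cl = 1.5683 mol × 53.492 g/mol = 83.894 g.
Actual mass collected = 83.894 g × 0.906 = 76.008 g.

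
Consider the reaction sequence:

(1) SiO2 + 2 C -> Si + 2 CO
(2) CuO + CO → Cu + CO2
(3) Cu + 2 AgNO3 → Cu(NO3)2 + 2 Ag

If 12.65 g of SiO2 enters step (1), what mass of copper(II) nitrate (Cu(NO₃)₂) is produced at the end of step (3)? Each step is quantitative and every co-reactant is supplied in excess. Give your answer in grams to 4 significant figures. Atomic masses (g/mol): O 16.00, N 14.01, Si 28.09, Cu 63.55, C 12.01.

M(SiO2) = 28.09 + 2(16.00) = 60.09 g/mol.
M(Cu(NO3)2) = 63.55 + 2(14.01) + 6(16.00) = 187.57 g/mol.
n(SiO2) = 12.65 / 60.09 = 0.21052 mol.
Reaction (1): SiO2→CO ratio 1:2 ⇒ n(CO) = 0.42104 mol.
Reaction (2): CO→Cu ratio 1:1 ⇒ n(Cu) = 0.42104 mol.
Reaction (3): Cu→Cu(NO3)2 ratio 1:1 ⇒ n(Cu(NO3)2) = 0.42104 mol.
Mass of Cu(NO3)2 = 0.42104 × 187.57 = 78.974 g.

78.97 g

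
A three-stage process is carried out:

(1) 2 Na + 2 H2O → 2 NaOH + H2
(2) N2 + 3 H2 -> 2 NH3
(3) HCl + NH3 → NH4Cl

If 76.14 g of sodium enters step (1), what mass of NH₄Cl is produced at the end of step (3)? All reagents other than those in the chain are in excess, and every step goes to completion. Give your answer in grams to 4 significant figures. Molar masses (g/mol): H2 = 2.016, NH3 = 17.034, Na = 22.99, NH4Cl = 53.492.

n(Na) = 76.14 / 22.99 = 3.3119 mol.
Reaction (1): Na→H2 ratio 2:1 ⇒ n(H2) = 1.6559 mol.
Reaction (2): H2→NH3 ratio 3:2 ⇒ n(NH3) = 1.1040 mol.
Reaction (3): NH3→NH4Cl ratio 1:1 ⇒ n(NH4Cl) = 1.1040 mol.
Mass of NH4Cl = 1.1040 × 53.492 = 59.053 g.

59.05 g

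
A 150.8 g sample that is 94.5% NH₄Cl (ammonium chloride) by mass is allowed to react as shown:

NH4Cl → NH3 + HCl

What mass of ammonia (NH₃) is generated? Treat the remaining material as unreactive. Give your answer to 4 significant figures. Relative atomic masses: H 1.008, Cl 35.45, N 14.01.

Mass of pure NH4Cl = 150.8 g × 0.945 = 142.51 g.
M(NH4Cl) = 14.01 + 4(1.008) + 35.45 = 53.492 g/mol.
M(NH3) = 14.01 + 3(1.008) = 17.034 g/mol.
n(NH4Cl) = 142.51 g / 53.492 g/mol = 2.6641 mol.
From the equation the NH4Cl:NH3 mole ratio is 1:1, so n(NH3) = 2.6641 × 1/1 = 2.6641 mol.
Mass of NH3 = 2.6641 mol × 17.034 g/mol = 45.380 g.

45.38 g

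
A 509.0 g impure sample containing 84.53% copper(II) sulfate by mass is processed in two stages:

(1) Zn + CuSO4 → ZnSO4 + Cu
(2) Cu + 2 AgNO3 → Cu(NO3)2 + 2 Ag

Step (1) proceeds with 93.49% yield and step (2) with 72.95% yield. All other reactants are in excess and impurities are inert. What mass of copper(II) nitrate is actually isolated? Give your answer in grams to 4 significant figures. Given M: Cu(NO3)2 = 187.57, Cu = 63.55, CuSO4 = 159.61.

Pure CuSO4 = 509.0 × 0.8453 = 430.26 g.
n(CuSO4) = 430.26 / 159.61 = 2.6957 mol.
Step 1 (CuSO4:Cu = 1:1): theoretical n(Cu) = 2.6957 mol; at 93.49% yield, n(Cu) = 2.5202 mol.
Step 2 (Cu:Cu(NO3)2 = 1:1): theoretical n(Cu(NO3)2) = 2.5202 mol, so theoretical mass = 2.5202 × 187.57 = 472.71 g.
At 72.95% yield, actual mass of Cu(NO3)2 = 472.71 × 0.7295 = 344.84 g.

344.8 g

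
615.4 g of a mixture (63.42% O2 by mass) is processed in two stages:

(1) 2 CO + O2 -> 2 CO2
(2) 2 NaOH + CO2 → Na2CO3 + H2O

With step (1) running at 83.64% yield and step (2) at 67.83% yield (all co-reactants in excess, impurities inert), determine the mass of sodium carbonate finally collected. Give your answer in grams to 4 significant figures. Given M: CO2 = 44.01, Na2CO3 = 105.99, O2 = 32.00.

1467 g

Pure O2 = 615.4 × 0.6342 = 390.29 g.
n(O2) = 390.29 / 32.00 = 12.196 mol.
Step 1 (O2:CO2 = 1:2): theoretical n(CO2) = 24.393 mol; at 83.64% yield, n(CO2) = 20.402 mol.
Step 2 (CO2:Na2CO3 = 1:1): theoretical n(Na2CO3) = 20.402 mol, so theoretical mass = 20.402 × 105.99 = 2162.4 g.
At 67.83% yield, actual mass of Na2CO3 = 2162.4 × 0.6783 = 1466.8 g.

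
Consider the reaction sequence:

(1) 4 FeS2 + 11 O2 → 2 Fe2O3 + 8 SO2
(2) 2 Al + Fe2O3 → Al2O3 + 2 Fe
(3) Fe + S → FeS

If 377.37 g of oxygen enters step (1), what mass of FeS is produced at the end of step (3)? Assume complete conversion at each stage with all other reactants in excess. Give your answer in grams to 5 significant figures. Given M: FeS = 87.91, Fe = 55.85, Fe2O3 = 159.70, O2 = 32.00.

n(O2) = 377.37 / 32.00 = 11.7928 mol.
Reaction (1): O2→Fe2O3 ratio 11:2 ⇒ n(Fe2O3) = 2.14415 mol.
Reaction (2): Fe2O3→Fe ratio 1:2 ⇒ n(Fe) = 4.28830 mol.
Reaction (3): Fe→FeS ratio 1:1 ⇒ n(FeS) = 4.28830 mol.
Mass of FeS = 4.28830 × 87.91 = 376.984 g.

376.98 g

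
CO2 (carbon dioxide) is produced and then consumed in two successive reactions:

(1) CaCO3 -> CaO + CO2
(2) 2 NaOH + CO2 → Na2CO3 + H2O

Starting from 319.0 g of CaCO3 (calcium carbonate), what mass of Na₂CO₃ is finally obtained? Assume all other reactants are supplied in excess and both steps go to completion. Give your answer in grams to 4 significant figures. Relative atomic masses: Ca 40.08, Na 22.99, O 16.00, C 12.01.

337.8 g

M(CaCO3) = 40.08 + 12.01 + 3(16.00) = 100.09 g/mol.
M(Na2CO3) = 2(22.99) + 12.01 + 3(16.00) = 105.99 g/mol.
n(CaCO3) = 319.00 / 100.09 = 3.1871 mol.
Step 1 gives a 1:1 ratio of CaCO3 to CO2, so n(CO2) = 3.1871 mol.
In step 2 the CO2:Na2CO3 ratio is 1:1, so n(Na2CO3) = 3.1871 mol.
Mass of Na2CO3 = 3.1871 × 105.99 = 337.80 g.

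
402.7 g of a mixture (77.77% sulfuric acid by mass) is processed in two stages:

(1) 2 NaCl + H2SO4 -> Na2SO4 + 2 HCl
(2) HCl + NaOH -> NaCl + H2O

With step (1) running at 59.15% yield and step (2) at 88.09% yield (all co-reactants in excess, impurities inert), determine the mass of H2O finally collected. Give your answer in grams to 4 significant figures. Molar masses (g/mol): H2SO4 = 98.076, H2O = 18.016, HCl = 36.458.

Pure H2SO4 = 402.7 × 0.7777 = 313.18 g.
n(H2SO4) = 313.18 / 98.076 = 3.1932 mol.
Step 1 (H2SO4:HCl = 1:2): theoretical n(HCl) = 6.3865 mol; at 59.15% yield, n(HCl) = 3.7776 mol.
Step 2 (HCl:H2O = 1:1): theoretical n(H2O) = 3.7776 mol, so theoretical mass = 3.7776 × 18.016 = 68.057 g.
At 88.09% yield, actual mass of H2O = 68.057 × 0.8809 = 59.952 g.

59.95 g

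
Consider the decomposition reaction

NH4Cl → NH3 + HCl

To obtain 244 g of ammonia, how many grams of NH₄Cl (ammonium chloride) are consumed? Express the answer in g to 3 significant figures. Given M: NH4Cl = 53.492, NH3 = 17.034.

766 g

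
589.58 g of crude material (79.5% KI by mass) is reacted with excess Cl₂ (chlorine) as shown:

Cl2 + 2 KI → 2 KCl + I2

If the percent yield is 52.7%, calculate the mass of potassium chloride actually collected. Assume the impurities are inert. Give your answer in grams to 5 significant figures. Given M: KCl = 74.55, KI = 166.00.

110.93 g

Pure KI available = 589.58 g × 0.795 = 468.716 g.
n(KI) = 468.716 g / 166.00 g/mol = 2.82359 mol.
From the equation the KI:KCl mole ratio is 2:2, so n(KCl) = 2.82359 × 2/2 = 2.82359 mol.
Mass of KCl = 2.82359 mol × 74.55 g/mol = 210.499 g.
Actual mass collected = 210.499 g × 0.527 = 110.933 g.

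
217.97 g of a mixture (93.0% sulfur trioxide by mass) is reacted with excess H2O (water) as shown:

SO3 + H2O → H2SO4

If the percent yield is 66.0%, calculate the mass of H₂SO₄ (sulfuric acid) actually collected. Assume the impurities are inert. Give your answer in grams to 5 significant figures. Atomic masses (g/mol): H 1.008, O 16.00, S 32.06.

Pure SO3 available = 217.97 g × 0.930 = 202.712 g.
M(SO3) = 32.06 + 3(16.00) = 80.06 g/mol.
M(H2SO4) = 2(1.008) + 32.06 + 4(16.00) = 98.076 g/mol.
n(SO3) = 202.712 g / 80.06 g/mol = 2.53200 mol.
From the equation the SO3:H2SO4 mole ratio is 1:1, so n(H2SO4) = 2.53200 × 1/1 = 2.53200 mol.
Mass of H2SO4 = 2.53200 mol × 98.076 g/mol = 248.329 g.
Actual mass collected = 248.329 g × 0.660 = 163.897 g.

163.90 g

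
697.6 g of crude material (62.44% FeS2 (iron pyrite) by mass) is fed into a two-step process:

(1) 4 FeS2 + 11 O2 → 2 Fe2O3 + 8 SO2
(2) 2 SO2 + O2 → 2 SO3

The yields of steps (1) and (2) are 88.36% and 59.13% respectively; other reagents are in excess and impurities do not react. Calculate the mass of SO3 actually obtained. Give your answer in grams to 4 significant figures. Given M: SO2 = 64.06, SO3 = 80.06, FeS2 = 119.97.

303.7 g

Pure FeS2 = 697.6 × 0.6244 = 435.58 g.
n(FeS2) = 435.58 / 119.97 = 3.6308 mol.
Step 1 (FeS2:SO2 = 4:8): theoretical n(SO2) = 7.2615 mol; at 88.36% yield, n(SO2) = 6.4163 mol.
Step 2 (SO2:SO3 = 2:2): theoretical n(SO3) = 6.4163 mol, so theoretical mass = 6.4163 × 80.06 = 513.69 g.
At 59.13% yield, actual mass of SO3 = 513.69 × 0.5913 = 303.74 g.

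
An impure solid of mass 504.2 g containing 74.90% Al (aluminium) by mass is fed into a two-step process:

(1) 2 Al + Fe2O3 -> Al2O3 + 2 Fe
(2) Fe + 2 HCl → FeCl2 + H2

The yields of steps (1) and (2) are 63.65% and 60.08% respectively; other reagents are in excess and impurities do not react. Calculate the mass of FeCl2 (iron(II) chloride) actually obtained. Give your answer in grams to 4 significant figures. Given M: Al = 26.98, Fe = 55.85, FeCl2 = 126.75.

678.5 g

Pure Al = 504.2 × 0.7490 = 377.65 g.
n(Al) = 377.65 / 26.98 = 13.997 mol.
Step 1 (Al:Fe = 2:2): theoretical n(Fe) = 13.997 mol; at 63.65% yield, n(Fe) = 8.9092 mol.
Step 2 (Fe:FeCl2 = 1:1): theoretical n(FeCl2) = 8.9092 mol, so theoretical mass = 8.9092 × 126.75 = 1129.2 g.
At 60.08% yield, actual mass of FeCl2 = 1129.2 × 0.6008 = 678.45 g.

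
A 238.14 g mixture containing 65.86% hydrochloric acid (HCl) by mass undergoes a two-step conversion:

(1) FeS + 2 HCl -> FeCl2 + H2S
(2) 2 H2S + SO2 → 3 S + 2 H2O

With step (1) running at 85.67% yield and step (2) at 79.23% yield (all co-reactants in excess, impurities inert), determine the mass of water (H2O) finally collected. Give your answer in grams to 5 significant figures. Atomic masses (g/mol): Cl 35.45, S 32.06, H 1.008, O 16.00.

Pure HCl = 238.14 × 0.6586 = 156.839 g.
M(HCl) = 1.008 + 35.45 = 36.458 g/mol.
M(H2O) = 2(1.008) + 16.00 = 18.016 g/mol.
n(HCl) = 156.839 / 36.458 = 4.30191 mol.
Step 1 (HCl:H2S = 2:1): theoretical n(H2S) = 2.15095 mol; at 85.67% yield, n(H2S) = 1.84272 mol.
Step 2 (H2S:H2O = 2:2): theoretical n(H2O) = 1.84272 mol, so theoretical mass = 1.84272 × 18.016 = 33.1985 g.
At 79.23% yield, actual mass of H2O = 33.1985 × 0.7923 = 26.3032 g.

26.303 g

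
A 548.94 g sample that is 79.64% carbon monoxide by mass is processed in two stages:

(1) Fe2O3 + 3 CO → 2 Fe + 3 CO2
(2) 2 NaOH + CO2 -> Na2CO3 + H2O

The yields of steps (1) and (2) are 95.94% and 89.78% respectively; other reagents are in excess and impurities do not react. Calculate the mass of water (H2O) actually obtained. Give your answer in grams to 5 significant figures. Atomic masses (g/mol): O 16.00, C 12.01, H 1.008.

242.20 g

Pure CO = 548.94 × 0.7964 = 437.176 g.
M(CO) = 12.01 + 16.00 = 28.01 g/mol.
M(H2O) = 2(1.008) + 16.00 = 18.016 g/mol.
n(CO) = 437.176 / 28.01 = 15.6078 mol.
Step 1 (CO:CO2 = 3:3): theoretical n(CO2) = 15.6078 mol; at 95.94% yield, n(CO2) = 14.9742 mol.
Step 2 (CO2:H2O = 1:1): theoretical n(H2O) = 14.9742 mol, so theoretical mass = 14.9742 × 18.016 = 269.775 g.
At 89.78% yield, actual mass of H2O = 269.775 × 0.8978 = 242.204 g.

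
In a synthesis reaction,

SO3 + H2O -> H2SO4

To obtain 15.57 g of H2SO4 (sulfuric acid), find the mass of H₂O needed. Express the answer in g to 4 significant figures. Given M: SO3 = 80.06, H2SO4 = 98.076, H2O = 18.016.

n(H2SO4) = 15.570 g / 98.076 g/mol = 0.15875 mol.
From the equation the H2SO4:H2O mole ratio is 1:1, so n(H2O) = 0.15875 × 1/1 = 0.15875 mol.
Mass of H2O = 0.15875 mol × 18.016 g/mol = 2.8601 g.

2.860 g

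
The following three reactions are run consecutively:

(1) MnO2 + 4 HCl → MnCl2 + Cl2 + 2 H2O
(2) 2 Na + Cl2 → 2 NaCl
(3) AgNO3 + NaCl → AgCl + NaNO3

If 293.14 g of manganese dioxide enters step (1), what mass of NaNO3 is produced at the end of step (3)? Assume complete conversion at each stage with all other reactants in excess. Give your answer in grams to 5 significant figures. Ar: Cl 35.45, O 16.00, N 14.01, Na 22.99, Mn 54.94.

573.20 g

M(MnO2) = 54.94 + 2(16.00) = 86.94 g/mol.
M(NaNO3) = 22.99 + 14.01 + 3(16.00) = 85.00 g/mol.
n(MnO2) = 293.14 / 86.94 = 3.37175 mol.
Reaction (1): MnO2→Cl2 ratio 1:1 ⇒ n(Cl2) = 3.37175 mol.
Reaction (2): Cl2→NaCl ratio 1:2 ⇒ n(NaCl) = 6.74350 mol.
Reaction (3): NaCl→NaNO3 ratio 1:1 ⇒ n(NaNO3) = 6.74350 mol.
Mass of NaNO3 = 6.74350 × 85.00 = 573.198 g.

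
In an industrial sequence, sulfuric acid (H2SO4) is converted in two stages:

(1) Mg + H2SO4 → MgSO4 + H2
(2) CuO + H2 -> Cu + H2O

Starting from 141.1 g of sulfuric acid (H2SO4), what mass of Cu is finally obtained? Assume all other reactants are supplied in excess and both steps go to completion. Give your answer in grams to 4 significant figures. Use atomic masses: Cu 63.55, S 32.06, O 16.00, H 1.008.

91.43 g

M(H2SO4) = 2(1.008) + 32.06 + 4(16.00) = 98.076 g/mol.
M(Cu) = 63.55 g/mol.
n(H2SO4) = 141.10 / 98.076 = 1.4387 mol.
Step 1 gives a 1:1 ratio of H2SO4 to H2, so n(H2) = 1.4387 mol.
In step 2 the H2:Cu ratio is 1:1, so n(Cu) = 1.4387 mol.
Mass of Cu = 1.4387 × 63.55 = 91.428 g.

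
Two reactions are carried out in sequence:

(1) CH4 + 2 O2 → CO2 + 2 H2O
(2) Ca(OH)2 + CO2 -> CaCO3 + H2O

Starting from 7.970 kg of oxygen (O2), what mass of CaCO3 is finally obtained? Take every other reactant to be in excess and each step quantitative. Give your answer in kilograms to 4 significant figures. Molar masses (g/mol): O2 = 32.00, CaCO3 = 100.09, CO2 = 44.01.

7.970 kg = 7970.0 g.
n(O2) = 7970.0 / 32.00 = 249.06 mol.
Step 1 gives a 2:1 ratio of O2 to CO2, so n(CO2) = 124.53 mol.
In step 2 the CO2:CaCO3 ratio is 1:1, so n(CaCO3) = 124.53 mol.
Mass of CaCO3 = 124.53 × 100.09 = 12464 g = 12.46 kg.

12.46 kg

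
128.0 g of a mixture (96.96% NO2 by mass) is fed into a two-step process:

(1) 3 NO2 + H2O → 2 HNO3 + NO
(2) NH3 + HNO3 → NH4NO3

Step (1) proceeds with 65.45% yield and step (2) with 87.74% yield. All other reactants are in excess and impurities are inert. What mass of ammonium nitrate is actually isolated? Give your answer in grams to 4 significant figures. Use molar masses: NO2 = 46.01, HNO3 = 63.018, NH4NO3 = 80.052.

82.67 g

Pure NO2 = 128.0 × 0.9696 = 124.11 g.
n(NO2) = 124.11 / 46.01 = 2.6974 mol.
Step 1 (NO2:HNO3 = 3:2): theoretical n(HNO3) = 1.7983 mol; at 65.45% yield, n(HNO3) = 1.1770 mol.
Step 2 (HNO3:NH4NO3 = 1:1): theoretical n(NH4NO3) = 1.1770 mol, so theoretical mass = 1.1770 × 80.052 = 94.220 g.
At 87.74% yield, actual mass of NH4NO3 = 94.220 × 0.8774 = 82.668 g.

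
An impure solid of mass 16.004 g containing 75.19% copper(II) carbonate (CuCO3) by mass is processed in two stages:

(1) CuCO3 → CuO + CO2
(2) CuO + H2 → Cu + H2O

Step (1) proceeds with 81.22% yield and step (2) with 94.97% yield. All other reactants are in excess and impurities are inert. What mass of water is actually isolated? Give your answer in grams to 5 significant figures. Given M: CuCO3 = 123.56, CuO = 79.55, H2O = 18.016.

1.3534 g

Pure CuCO3 = 16.004 × 0.7519 = 12.0334 g.
n(CuCO3) = 12.0334 / 123.56 = 0.0973892 mol.
Step 1 (CuCO3:CuO = 1:1): theoretical n(CuO) = 0.0973892 mol; at 81.22% yield, n(CuO) = 0.0790995 mol.
Step 2 (CuO:H2O = 1:1): theoretical n(H2O) = 0.0790995 mol, so theoretical mass = 0.0790995 × 18.016 = 1.42506 g.
At 94.97% yield, actual mass of H2O = 1.42506 × 0.9497 = 1.35338 g.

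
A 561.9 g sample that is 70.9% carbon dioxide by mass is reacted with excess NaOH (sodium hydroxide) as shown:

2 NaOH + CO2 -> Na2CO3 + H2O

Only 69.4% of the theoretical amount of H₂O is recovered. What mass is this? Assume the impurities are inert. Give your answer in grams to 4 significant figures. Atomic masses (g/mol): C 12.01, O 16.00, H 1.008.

Pure CO2 available = 561.9 g × 0.709 = 398.39 g.
M(CO2) = 12.01 + 2(16.00) = 44.01 g/mol.
M(H2O) = 2(1.008) + 16.00 = 18.016 g/mol.
n(CO2) = 398.39 g / 44.01 g/mol = 9.0522 mol.
From the equation the CO2:H2O mole ratio is 1:1, so n(H2O) = 9.0522 × 1/1 = 9.0522 mol.
Mass of H2O = 9.0522 mol × 18.016 g/mol = 163.08 g.
Actual mass collected = 163.08 g × 0.694 = 113.18 g.

113.2 g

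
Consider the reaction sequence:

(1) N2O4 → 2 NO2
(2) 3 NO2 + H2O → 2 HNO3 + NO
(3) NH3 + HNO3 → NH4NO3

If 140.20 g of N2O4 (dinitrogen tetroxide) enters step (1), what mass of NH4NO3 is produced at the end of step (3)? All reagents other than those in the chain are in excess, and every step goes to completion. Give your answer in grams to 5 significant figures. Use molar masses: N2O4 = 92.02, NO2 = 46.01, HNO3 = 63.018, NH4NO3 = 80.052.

n(N2O4) = 140.20 / 92.02 = 1.52358 mol.
Reaction (1): N2O4→NO2 ratio 1:2 ⇒ n(NO2) = 3.04716 mol.
Reaction (2): NO2→HNO3 ratio 3:2 ⇒ n(HNO3) = 2.03144 mol.
Reaction (3): HNO3→NH4NO3 ratio 1:1 ⇒ n(NH4NO3) = 2.03144 mol.
Mass of NH4NO3 = 2.03144 × 80.052 = 162.621 g.

162.62 g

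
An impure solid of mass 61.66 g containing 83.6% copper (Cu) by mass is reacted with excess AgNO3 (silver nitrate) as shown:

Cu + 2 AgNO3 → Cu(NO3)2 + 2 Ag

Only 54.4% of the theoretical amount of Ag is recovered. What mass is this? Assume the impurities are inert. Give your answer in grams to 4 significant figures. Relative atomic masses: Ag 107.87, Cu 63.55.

Pure Cu available = 61.66 g × 0.836 = 51.548 g.
M(Cu) = 63.55 g/mol.
M(Ag) = 107.87 g/mol.
n(Cu) = 51.548 g / 63.55 g/mol = 0.81114 mol.
From the equation the Cu:Ag mole ratio is 1:2, so n(Ag) = 0.81114 × 2/1 = 1.6223 mol.
Mass of Ag = 1.6223 mol × 107.87 g/mol = 174.99 g.
Actual mass collected = 174.99 g × 0.544 = 95.197 g.

95.20 g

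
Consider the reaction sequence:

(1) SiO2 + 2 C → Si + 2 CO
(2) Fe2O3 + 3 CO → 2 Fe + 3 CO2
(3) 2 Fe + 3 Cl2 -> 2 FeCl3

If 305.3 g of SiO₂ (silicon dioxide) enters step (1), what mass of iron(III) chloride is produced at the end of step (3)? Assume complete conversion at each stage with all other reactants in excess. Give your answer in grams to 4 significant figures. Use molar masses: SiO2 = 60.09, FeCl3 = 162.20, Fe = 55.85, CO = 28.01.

n(SiO2) = 305.3 / 60.09 = 5.0807 mol.
Reaction (1): SiO2→CO ratio 1:2 ⇒ n(CO) = 10.161 mol.
Reaction (2): CO→Fe ratio 3:2 ⇒ n(Fe) = 6.7743 mol.
Reaction (3): Fe→FeCl3 ratio 2:2 ⇒ n(FeCl3) = 6.7743 mol.
Mass of FeCl3 = 6.7743 × 162.20 = 1098.8 g.

1099 g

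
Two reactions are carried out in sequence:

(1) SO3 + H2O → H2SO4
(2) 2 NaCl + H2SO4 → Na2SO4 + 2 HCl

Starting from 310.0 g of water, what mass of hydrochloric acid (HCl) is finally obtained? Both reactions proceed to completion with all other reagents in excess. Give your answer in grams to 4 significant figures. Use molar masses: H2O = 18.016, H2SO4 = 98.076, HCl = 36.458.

1255 g

n(H2O) = 310.00 / 18.016 = 17.207 mol.
Step 1 gives a 1:1 ratio of H2O to H2SO4, so n(H2SO4) = 17.207 mol.
In step 2 the H2SO4:HCl ratio is 1:2, so n(HCl) = 34.414 mol.
Mass of HCl = 34.414 × 36.458 = 1254.7 g.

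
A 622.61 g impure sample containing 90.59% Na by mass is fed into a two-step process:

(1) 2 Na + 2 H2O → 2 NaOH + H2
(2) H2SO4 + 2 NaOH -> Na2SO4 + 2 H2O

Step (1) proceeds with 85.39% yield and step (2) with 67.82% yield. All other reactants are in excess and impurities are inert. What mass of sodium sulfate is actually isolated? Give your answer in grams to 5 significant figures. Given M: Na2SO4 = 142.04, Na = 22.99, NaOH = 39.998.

Pure Na = 622.61 × 0.9059 = 564.022 g.
n(Na) = 564.022 / 22.99 = 24.5334 mol.
Step 1 (Na:NaOH = 2:2): theoretical n(NaOH) = 24.5334 mol; at 85.39% yield, n(NaOH) = 20.9491 mol.
Step 2 (NaOH:Na2SO4 = 2:1): theoretical n(Na2SO4) = 10.4745 mol, so theoretical mass = 10.4745 × 142.04 = 1487.80 g.
At 67.82% yield, actual mass of Na2SO4 = 1487.80 × 0.6782 = 1009.03 g.

1009.0 g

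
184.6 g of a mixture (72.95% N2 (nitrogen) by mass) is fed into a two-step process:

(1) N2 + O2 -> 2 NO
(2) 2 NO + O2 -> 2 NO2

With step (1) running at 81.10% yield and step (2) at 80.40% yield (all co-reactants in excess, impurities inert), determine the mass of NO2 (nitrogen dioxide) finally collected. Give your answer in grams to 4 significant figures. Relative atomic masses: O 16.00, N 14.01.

Pure N2 = 184.6 × 0.7295 = 134.67 g.
M(N2) = 2(14.01) = 28.02 g/mol.
M(NO2) = 14.01 + 2(16.00) = 46.01 g/mol.
n(N2) = 134.67 / 28.02 = 4.8061 mol.
Step 1 (N2:NO = 1:2): theoretical n(NO) = 9.6121 mol; at 81.10% yield, n(NO) = 7.7954 mol.
Step 2 (NO:NO2 = 2:2): theoretical n(NO2) = 7.7954 mol, so theoretical mass = 7.7954 × 46.01 = 358.67 g.
At 80.40% yield, actual mass of NO2 = 358.67 × 0.8040 = 288.37 g.

288.4 g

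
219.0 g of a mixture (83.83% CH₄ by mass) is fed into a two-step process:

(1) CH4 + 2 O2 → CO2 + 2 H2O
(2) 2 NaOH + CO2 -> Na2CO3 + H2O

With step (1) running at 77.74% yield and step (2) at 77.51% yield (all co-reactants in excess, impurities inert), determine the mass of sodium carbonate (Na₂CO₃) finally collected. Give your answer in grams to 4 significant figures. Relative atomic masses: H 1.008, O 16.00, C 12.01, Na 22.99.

Pure CH4 = 219.0 × 0.8383 = 183.59 g.
M(CH4) = 12.01 + 4(1.008) = 16.042 g/mol.
M(Na2CO3) = 2(22.99) + 12.01 + 3(16.00) = 105.99 g/mol.
n(CH4) = 183.59 / 16.042 = 11.444 mol.
Step 1 (CH4:CO2 = 1:1): theoretical n(CO2) = 11.444 mol; at 77.74% yield, n(CO2) = 8.8967 mol.
Step 2 (CO2:Na2CO3 = 1:1): theoretical n(Na2CO3) = 8.8967 mol, so theoretical mass = 8.8967 × 105.99 = 942.96 g.
At 77.51% yield, actual mass of Na2CO3 = 942.96 × 0.7751 = 730.89 g.

730.9 g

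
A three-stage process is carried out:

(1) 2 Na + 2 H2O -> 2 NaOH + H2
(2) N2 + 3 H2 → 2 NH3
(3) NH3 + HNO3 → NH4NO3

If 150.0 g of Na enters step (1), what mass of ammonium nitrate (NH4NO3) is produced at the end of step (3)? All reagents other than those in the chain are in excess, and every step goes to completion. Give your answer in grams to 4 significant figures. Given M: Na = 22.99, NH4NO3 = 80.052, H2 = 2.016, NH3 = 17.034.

n(Na) = 150.0 / 22.99 = 6.5246 mol.
Reaction (1): Na→H2 ratio 2:1 ⇒ n(H2) = 3.2623 mol.
Reaction (2): H2→NH3 ratio 3:2 ⇒ n(NH3) = 2.1749 mol.
Reaction (3): NH3→NH4NO3 ratio 1:1 ⇒ n(NH4NO3) = 2.1749 mol.
Mass of NH4NO3 = 2.1749 × 80.052 = 174.10 g.

174.1 g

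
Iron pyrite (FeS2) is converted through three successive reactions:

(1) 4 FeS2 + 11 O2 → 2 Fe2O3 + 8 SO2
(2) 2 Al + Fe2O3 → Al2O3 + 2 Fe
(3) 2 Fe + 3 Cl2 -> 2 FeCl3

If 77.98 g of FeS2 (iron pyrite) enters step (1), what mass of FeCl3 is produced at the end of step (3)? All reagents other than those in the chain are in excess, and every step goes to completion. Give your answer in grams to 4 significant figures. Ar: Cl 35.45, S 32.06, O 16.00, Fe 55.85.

M(FeS2) = 55.85 + 2(32.06) = 119.97 g/mol.
M(FeCl3) = 55.85 + 3(35.45) = 162.20 g/mol.
n(FeS2) = 77.98 / 119.97 = 0.65000 mol.
Reaction (1): FeS2→Fe2O3 ratio 4:2 ⇒ n(Fe2O3) = 0.32500 mol.
Reaction (2): Fe2O3→Fe ratio 1:2 ⇒ n(Fe) = 0.65000 mol.
Reaction (3): Fe→FeCl3 ratio 2:2 ⇒ n(FeCl3) = 0.65000 mol.
Mass of FeCl3 = 0.65000 × 162.20 = 105.43 g.

105.4 g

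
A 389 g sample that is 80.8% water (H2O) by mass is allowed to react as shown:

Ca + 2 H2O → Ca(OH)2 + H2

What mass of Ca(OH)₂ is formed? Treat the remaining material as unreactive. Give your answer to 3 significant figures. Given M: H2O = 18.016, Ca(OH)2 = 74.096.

Mass of pure H2O = 389 g × 0.808 = 314.3 g.
n(H2O) = 314.3 g / 18.016 g/mol = 17.45 mol.
From the equation the H2O:Ca(OH)2 mole ratio is 2:1, so n(Ca(OH)2) = 17.45 × 1/2 = 8.723 mol.
Mass of Ca(OH)2 = 8.723 mol × 74.096 g/mol = 646.3 g.

646 g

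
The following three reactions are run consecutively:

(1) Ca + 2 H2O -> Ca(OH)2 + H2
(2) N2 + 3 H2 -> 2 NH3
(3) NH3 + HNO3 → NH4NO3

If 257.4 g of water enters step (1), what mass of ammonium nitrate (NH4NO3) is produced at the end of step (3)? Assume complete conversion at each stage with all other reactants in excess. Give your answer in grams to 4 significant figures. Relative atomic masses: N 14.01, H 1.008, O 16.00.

M(H2O) = 2(1.008) + 16.00 = 18.016 g/mol.
M(NH4NO3) = 2(14.01) + 4(1.008) + 3(16.00) = 80.052 g/mol.
n(H2O) = 257.4 / 18.016 = 14.287 mol.
Reaction (1): H2O→H2 ratio 2:1 ⇒ n(H2) = 7.1437 mol.
Reaction (2): H2→NH3 ratio 3:2 ⇒ n(NH3) = 4.7624 mol.
Reaction (3): NH3→NH4NO3 ratio 1:1 ⇒ n(NH4NO3) = 4.7624 mol.
Mass of NH4NO3 = 4.7624 × 80.052 = 381.24 g.

381.2 g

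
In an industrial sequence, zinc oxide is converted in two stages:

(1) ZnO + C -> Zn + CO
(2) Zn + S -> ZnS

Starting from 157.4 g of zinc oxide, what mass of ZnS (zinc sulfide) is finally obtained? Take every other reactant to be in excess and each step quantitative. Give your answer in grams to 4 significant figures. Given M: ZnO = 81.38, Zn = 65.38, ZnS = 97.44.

n(ZnO) = 157.40 / 81.38 = 1.9341 mol.
Step 1 gives a 1:1 ratio of ZnO to Zn, so n(Zn) = 1.9341 mol.
In step 2 the Zn:ZnS ratio is 1:1, so n(ZnS) = 1.9341 mol.
Mass of ZnS = 1.9341 × 97.44 = 188.46 g.

188.5 g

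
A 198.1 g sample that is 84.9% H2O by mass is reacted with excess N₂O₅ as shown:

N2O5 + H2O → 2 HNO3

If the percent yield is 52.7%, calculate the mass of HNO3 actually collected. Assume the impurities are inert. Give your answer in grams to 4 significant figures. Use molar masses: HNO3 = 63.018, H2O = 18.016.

620.1 g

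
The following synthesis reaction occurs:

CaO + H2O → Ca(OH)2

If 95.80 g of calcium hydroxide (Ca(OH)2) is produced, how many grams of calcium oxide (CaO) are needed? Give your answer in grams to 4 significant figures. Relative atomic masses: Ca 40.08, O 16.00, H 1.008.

72.51 g

M(Ca(OH)2) = 40.08 + 2(16.00) + 2(1.008) = 74.096 g/mol.
M(CaO) = 40.08 + 16.00 = 56.08 g/mol.
n(Ca(OH)2) = 95.800 g / 74.096 g/mol = 1.2929 mol.
From the equation the Ca(OH)2:CaO mole ratio is 1:1, so n(CaO) = 1.2929 × 1/1 = 1.2929 mol.
Mass of CaO = 1.2929 mol × 56.08 g/mol = 72.507 g.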